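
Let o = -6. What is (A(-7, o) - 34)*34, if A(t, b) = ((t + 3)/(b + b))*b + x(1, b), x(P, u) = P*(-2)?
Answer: -1292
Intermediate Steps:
x(P, u) = -2*P
A(t, b) = -½ + t/2 (A(t, b) = ((t + 3)/(b + b))*b - 2*1 = ((3 + t)/((2*b)))*b - 2 = ((3 + t)*(1/(2*b)))*b - 2 = ((3 + t)/(2*b))*b - 2 = (3/2 + t/2) - 2 = -½ + t/2)
(A(-7, o) - 34)*34 = ((-½ + (½)*(-7)) - 34)*34 = ((-½ - 7/2) - 34)*34 = (-4 - 34)*34 = -38*34 = -1292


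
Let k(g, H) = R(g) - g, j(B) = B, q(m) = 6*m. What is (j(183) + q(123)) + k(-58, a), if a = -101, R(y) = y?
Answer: 921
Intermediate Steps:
k(g, H) = 0 (k(g, H) = g - g = 0)
(j(183) + q(123)) + k(-58, a) = (183 + 6*123) + 0 = (183 + 738) + 0 = 921 + 0 = 921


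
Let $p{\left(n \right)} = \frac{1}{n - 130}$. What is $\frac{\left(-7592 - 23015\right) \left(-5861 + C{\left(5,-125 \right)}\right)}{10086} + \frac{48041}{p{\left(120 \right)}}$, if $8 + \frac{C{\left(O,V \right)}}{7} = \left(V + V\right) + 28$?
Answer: $- \frac{4616750363}{10086} \approx -4.5774 \cdot 10^{5}$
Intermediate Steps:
$C{\left(O,V \right)} = 140 + 14 V$ ($C{\left(O,V \right)} = -56 + 7 \left(\left(V + V\right) + 28\right) = -56 + 7 \left(2 V + 28\right) = -56 + 7 \left(28 + 2 V\right) = -56 + \left(196 + 14 V\right) = 140 + 14 V$)
$p{\left(n \right)} = \frac{1}{-130 + n}$
$\frac{\left(-7592 - 23015\right) \left(-5861 + C{\left(5,-125 \right)}\right)}{10086} + \frac{48041}{p{\left(120 \right)}} = \frac{\left(-7592 - 23015\right) \left(-5861 + \left(140 + 14 \left(-125\right)\right)\right)}{10086} + \frac{48041}{\frac{1}{-130 + 120}} = - 30607 \left(-5861 + \left(140 - 1750\right)\right) \frac{1}{10086} + \frac{48041}{\frac{1}{-10}} = - 30607 \left(-5861 - 1610\right) \frac{1}{10086} + \frac{48041}{- \frac{1}{10}} = \left(-30607\right) \left(-7471\right) \frac{1}{10086} + 48041 \left(-10\right) = 228664897 \cdot \frac{1}{10086} - 480410 = \frac{228664897}{10086} - 480410 = - \frac{4616750363}{10086}$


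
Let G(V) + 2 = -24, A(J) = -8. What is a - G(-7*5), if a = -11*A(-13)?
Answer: 114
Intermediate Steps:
G(V) = -26 (G(V) = -2 - 24 = -26)
a = 88 (a = -11*(-8) = 88)
a - G(-7*5) = 88 - 1*(-26) = 88 + 26 = 114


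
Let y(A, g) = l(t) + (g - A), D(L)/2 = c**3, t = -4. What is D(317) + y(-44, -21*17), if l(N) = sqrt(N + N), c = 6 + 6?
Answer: 3143 + 2*I*sqrt(2) ≈ 3143.0 + 2.8284*I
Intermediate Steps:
c = 12
l(N) = sqrt(2)*sqrt(N) (l(N) = sqrt(2*N) = sqrt(2)*sqrt(N))
D(L) = 3456 (D(L) = 2*12**3 = 2*1728 = 3456)
y(A, g) = g - A + 2*I*sqrt(2) (y(A, g) = sqrt(2)*sqrt(-4) + (g - A) = sqrt(2)*(2*I) + (g - A) = 2*I*sqrt(2) + (g - A) = g - A + 2*I*sqrt(2))
D(317) + y(-44, -21*17) = 3456 + (-21*17 - 1*(-44) + 2*I*sqrt(2)) = 3456 + (-357 + 44 + 2*I*sqrt(2)) = 3456 + (-313 + 2*I*sqrt(2)) = 3143 + 2*I*sqrt(2)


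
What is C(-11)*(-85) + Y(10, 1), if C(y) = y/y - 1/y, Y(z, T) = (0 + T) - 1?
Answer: -1020/11 ≈ -92.727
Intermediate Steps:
Y(z, T) = -1 + T (Y(z, T) = T - 1 = -1 + T)
C(y) = 1 - 1/y
C(-11)*(-85) + Y(10, 1) = ((-1 - 11)/(-11))*(-85) + (-1 + 1) = -1/11*(-12)*(-85) + 0 = (12/11)*(-85) + 0 = -1020/11 + 0 = -1020/11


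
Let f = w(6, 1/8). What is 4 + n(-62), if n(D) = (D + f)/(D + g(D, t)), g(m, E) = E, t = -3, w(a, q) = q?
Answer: 515/104 ≈ 4.9519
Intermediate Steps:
f = ⅛ (f = 1/8 = ⅛ ≈ 0.12500)
n(D) = (⅛ + D)/(-3 + D) (n(D) = (D + ⅛)/(D - 3) = (⅛ + D)/(-3 + D))
4 + n(-62) = 4 + (⅛ - 62)/(-3 - 62) = 4 - 495/8/(-65) = 4 - 1/65*(-495/8) = 4 + 99/104 = 515/104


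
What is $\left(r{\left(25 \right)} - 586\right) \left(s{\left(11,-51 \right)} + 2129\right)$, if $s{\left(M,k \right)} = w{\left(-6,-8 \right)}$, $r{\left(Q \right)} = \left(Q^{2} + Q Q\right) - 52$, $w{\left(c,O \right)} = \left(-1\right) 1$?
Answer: $1302336$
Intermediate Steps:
$w{\left(c,O \right)} = -1$
$r{\left(Q \right)} = -52 + 2 Q^{2}$ ($r{\left(Q \right)} = \left(Q^{2} + Q^{2}\right) - 52 = 2 Q^{2} - 52 = -52 + 2 Q^{2}$)
$s{\left(M,k \right)} = -1$
$\left(r{\left(25 \right)} - 586\right) \left(s{\left(11,-51 \right)} + 2129\right) = \left(\left(-52 + 2 \cdot 25^{2}\right) - 586\right) \left(-1 + 2129\right) = \left(\left(-52 + 2 \cdot 625\right) - 586\right) 2128 = \left(\left(-52 + 1250\right) - 586\right) 2128 = \left(1198 - 586\right) 2128 = 612 \cdot 2128 = 1302336$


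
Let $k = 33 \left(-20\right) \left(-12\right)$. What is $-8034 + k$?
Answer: $-114$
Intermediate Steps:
$k = 7920$ ($k = \left(-660\right) \left(-12\right) = 7920$)
$-8034 + k = -8034 + 7920 = -114$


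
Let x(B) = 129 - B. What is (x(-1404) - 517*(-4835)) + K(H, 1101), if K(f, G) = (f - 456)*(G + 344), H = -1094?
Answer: 261478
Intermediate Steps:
K(f, G) = (-456 + f)*(344 + G)
(x(-1404) - 517*(-4835)) + K(H, 1101) = ((129 - 1*(-1404)) - 517*(-4835)) + (-156864 - 456*1101 + 344*(-1094) + 1101*(-1094)) = ((129 + 1404) + 2499695) + (-156864 - 502056 - 376336 - 1204494) = (1533 + 2499695) - 2239750 = 2501228 - 2239750 = 261478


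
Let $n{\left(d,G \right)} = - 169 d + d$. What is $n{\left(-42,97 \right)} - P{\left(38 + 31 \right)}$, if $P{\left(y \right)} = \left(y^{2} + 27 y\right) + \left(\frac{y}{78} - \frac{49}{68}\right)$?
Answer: $\frac{381743}{884} \approx 431.84$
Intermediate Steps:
$n{\left(d,G \right)} = - 168 d$
$P{\left(y \right)} = - \frac{49}{68} + y^{2} + \frac{2107 y}{78}$ ($P{\left(y \right)} = \left(y^{2} + 27 y\right) + \left(y \frac{1}{78} - \frac{49}{68}\right) = \left(y^{2} + 27 y\right) + \left(\frac{y}{78} - \frac{49}{68}\right) = \left(y^{2} + 27 y\right) + \left(- \frac{49}{68} + \frac{y}{78}\right) = - \frac{49}{68} + y^{2} + \frac{2107 y}{78}$)
$n{\left(-42,97 \right)} - P{\left(38 + 31 \right)} = \left(-168\right) \left(-42\right) - \left(- \frac{49}{68} + \left(38 + 31\right)^{2} + \frac{2107 \left(38 + 31\right)}{78}\right) = 7056 - \left(- \frac{49}{68} + 69^{2} + \frac{2107}{78} \cdot 69\right) = 7056 - \left(- \frac{49}{68} + 4761 + \frac{48461}{26}\right) = 7056 - \frac{5855761}{884} = \frac{381743}{884}$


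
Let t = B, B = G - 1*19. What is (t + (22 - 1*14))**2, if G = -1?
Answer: 144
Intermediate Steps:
B = -20 (B = -1 - 1*19 = -1 - 19 = -20)
t = -20
(t + (22 - 1*14))**2 = (-20 + (22 - 1*14))**2 = (-20 + (22 - 14))**2 = (-20 + 8)**2 = (-12)**2 = 144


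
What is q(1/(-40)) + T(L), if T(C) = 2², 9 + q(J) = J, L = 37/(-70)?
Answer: -201/40 ≈ -5.0250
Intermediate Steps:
L = -37/70 (L = 37*(-1/70) = -37/70 ≈ -0.52857)
q(J) = -9 + J
T(C) = 4
q(1/(-40)) + T(L) = (-9 + 1/(-40)) + 4 = (-9 - 1/40) + 4 = -361/40 + 4 = -201/40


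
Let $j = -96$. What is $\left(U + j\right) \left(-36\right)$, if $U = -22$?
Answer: $4248$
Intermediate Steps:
$\left(U + j\right) \left(-36\right) = \left(-22 - 96\right) \left(-36\right) = \left(-118\right) \left(-36\right) = 4248$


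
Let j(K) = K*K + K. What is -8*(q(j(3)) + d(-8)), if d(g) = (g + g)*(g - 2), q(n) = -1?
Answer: -1272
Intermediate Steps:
j(K) = K + K**2 (j(K) = K**2 + K = K + K**2)
d(g) = 2*g*(-2 + g) (d(g) = (2*g)*(-2 + g) = 2*g*(-2 + g))
-8*(q(j(3)) + d(-8)) = -8*(-1 + 2*(-8)*(-2 - 8)) = -8*(-1 + 2*(-8)*(-10)) = -8*(-1 + 160) = -8*159 = -1272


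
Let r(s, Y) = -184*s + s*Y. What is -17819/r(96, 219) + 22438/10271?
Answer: -107627269/34510560 ≈ -3.1187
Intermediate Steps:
r(s, Y) = -184*s + Y*s
-17819/r(96, 219) + 22438/10271 = -17819*1/(96*(-184 + 219)) + 22438/10271 = -17819/(96*35) + 22438*(1/10271) = -17819/3360 + 22438/10271 = -107627269/34510560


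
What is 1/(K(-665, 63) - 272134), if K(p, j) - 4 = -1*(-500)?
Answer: -1/271630 ≈ -3.6815e-6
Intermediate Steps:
K(p, j) = 504 (K(p, j) = 4 - 1*(-500) = 4 + 500 = 504)
1/(K(-665, 63) - 272134) = 1/(504 - 272134) = 1/(-271630) = -1/271630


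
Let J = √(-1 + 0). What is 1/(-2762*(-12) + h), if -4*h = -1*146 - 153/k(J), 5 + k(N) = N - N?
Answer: 20/663457 ≈ 3.0145e-5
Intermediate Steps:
J = I (J = √(-1) = I ≈ 1.0*I)
k(N) = -5 (k(N) = -5 + (N - N) = -5 + 0 = -5)
h = 577/20 (h = -(-1*146 - 153/(-5))/4 = -(-146 - 153*(-⅕))/4 = -(-146 + 153/5)/4 = -¼*(-577/5) = 577/20 ≈ 28.850)
1/(-2762*(-12) + h) = 1/(-2762*(-12) + 577/20) = 1/(33144 + 577/20) = 1/(663457/20) = 20/663457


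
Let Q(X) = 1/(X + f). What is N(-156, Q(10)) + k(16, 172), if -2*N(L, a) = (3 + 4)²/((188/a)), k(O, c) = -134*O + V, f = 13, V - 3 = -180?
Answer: -20072057/8648 ≈ -2321.0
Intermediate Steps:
V = -177 (V = 3 - 180 = -177)
Q(X) = 1/(13 + X) (Q(X) = 1/(X + 13) = 1/(13 + X))
k(O, c) = -177 - 134*O (k(O, c) = -134*O - 177 = -177 - 134*O)
N(L, a) = -49*a/376 (N(L, a) = -(3 + 4)²/(2*(188/a)) = -7²*a/188/2 = -49*a/188/2 = -49*a/376)
N(-156, Q(10)) + k(16, 172) = -49/(376*(13 + 10)) + (-177 - 134*16) = -49/376/23 + (-177 - 2144) = -49/376*1/23 - 2321 = -49/8648 - 2321 = -20072057/8648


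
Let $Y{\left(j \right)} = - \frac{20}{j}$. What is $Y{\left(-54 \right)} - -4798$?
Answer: $\frac{129556}{27} \approx 4798.4$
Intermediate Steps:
$Y{\left(-54 \right)} - -4798 = - \frac{20}{-54} - -4798 = \left(-20\right) \left(- \frac{1}{54}\right) + 4798 = \frac{10}{27} + 4798 = \frac{129556}{27}$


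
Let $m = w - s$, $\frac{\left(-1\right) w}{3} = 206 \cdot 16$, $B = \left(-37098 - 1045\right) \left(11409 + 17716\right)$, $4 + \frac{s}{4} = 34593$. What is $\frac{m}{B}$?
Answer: $\frac{148244}{1110914875} \approx 0.00013344$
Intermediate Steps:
$s = 138356$ ($s = -16 + 4 \cdot 34593 = -16 + 138372 = 138356$)
$B = -1110914875$ ($B = \left(-38143\right) 29125 = -1110914875$)
$w = -9888$ ($w = - 3 \cdot 206 \cdot 16 = \left(-3\right) 3296 = -9888$)
$m = -148244$ ($m = -9888 - 138356 = -148244$)
$\frac{m}{B} = - \frac{148244}{-1110914875} = \left(-148244\right) \left(- \frac{1}{1110914875}\right) = \frac{148244}{1110914875}$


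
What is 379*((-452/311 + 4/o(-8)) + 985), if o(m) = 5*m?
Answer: 1159178701/3110 ≈ 3.7273e+5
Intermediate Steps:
379*((-452/311 + 4/o(-8)) + 985) = 379*((-452/311 + 4/((5*(-8)))) + 985) = 379*((-452*1/311 + 4/(-40)) + 985) = 379*((-452/311 + 4*(-1/40)) + 985) = 379*((-452/311 - ⅒) + 985) = 379*(-4831/3110 + 985) = 379*(3058519/3110) = 1159178701/3110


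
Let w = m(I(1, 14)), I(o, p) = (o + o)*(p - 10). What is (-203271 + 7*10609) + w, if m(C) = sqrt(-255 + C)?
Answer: -129008 + I*sqrt(247) ≈ -1.2901e+5 + 15.716*I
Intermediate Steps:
I(o, p) = 2*o*(-10 + p) (I(o, p) = (2*o)*(-10 + p) = 2*o*(-10 + p))
w = I*sqrt(247) (w = sqrt(-255 + 2*1*(-10 + 14)) = sqrt(-255 + 2*1*4) = sqrt(-255 + 8) = sqrt(-247) = I*sqrt(247) ≈ 15.716*I)
(-203271 + 7*10609) + w = (-203271 + 7*10609) + I*sqrt(247) = (-203271 + 74263) + I*sqrt(247) = -129008 + I*sqrt(247)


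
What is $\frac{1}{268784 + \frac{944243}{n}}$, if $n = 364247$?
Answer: $\frac{364247}{97904709891} \approx 3.7204 \cdot 10^{-6}$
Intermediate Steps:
$\frac{1}{268784 + \frac{944243}{n}} = \frac{1}{268784 + \frac{944243}{364247}} = \frac{1}{\frac{97904709891}{364247}} = \frac{364247}{97904709891}$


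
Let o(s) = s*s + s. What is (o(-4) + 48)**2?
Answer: 3600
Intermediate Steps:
o(s) = s + s**2 (o(s) = s**2 + s = s + s**2)
(o(-4) + 48)**2 = (-4*(1 - 4) + 48)**2 = (-4*(-3) + 48)**2 = (12 + 48)**2 = 60**2 = 3600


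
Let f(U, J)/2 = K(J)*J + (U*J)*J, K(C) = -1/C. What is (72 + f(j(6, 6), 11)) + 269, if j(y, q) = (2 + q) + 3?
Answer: 3001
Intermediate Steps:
j(y, q) = 5 + q
f(U, J) = -2 + 2*U*J² (f(U, J) = 2*((-1/J)*J + (U*J)*J) = 2*(-1 + (J*U)*J) = 2*(-1 + U*J²) = -2 + 2*U*J²)
(72 + f(j(6, 6), 11)) + 269 = (72 + (-2 + 2*(5 + 6)*11²)) + 269 = (72 + (-2 + 2*11*121)) + 269 = (72 + (-2 + 2662)) + 269 = (72 + 2660) + 269 = 2732 + 269 = 3001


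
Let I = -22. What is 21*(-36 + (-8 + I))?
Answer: -1386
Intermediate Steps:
21*(-36 + (-8 + I)) = 21*(-36 + (-8 - 22)) = 21*(-36 - 30) = 21*(-66) = -1386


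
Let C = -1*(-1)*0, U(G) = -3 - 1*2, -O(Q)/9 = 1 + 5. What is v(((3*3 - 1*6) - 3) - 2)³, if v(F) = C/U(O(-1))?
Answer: 0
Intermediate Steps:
O(Q) = -54 (O(Q) = -9*(1 + 5) = -9*6 = -54)
U(G) = -5 (U(G) = -3 - 2 = -5)
C = 0 (C = 1*0 = 0)
v(F) = 0 (v(F) = 0/(-5) = 0*(-⅕) = 0)
v(((3*3 - 1*6) - 3) - 2)³ = 0³ = 0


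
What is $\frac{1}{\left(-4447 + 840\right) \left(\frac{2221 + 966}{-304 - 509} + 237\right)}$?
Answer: $- \frac{813}{683504858} \approx -1.1895 \cdot 10^{-6}$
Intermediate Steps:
$\frac{1}{\left(-4447 + 840\right) \left(\frac{2221 + 966}{-304 - 509} + 237\right)} = \frac{1}{\left(-3607\right) \left(\frac{3187}{-813} + 237\right)} = \frac{1}{\left(-3607\right) \left(3187 \left(- \frac{1}{813}\right) + 237\right)} = \frac{1}{\left(-3607\right) \left(- \frac{3187}{813} + 237\right)} = \frac{1}{\left(-3607\right) \frac{189494}{813}} = \frac{1}{- \frac{683504858}{813}} = - \frac{813}{683504858}$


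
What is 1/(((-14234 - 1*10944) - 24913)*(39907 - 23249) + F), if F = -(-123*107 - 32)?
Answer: -1/834402685 ≈ -1.1985e-9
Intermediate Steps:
F = 13193 (F = -(-13161 - 32) = -1*(-13193) = 13193)
1/(((-14234 - 1*10944) - 24913)*(39907 - 23249) + F) = 1/(((-14234 - 1*10944) - 24913)*(39907 - 23249) + 13193) = 1/(((-14234 - 10944) - 24913)*16658 + 13193) = 1/((-25178 - 24913)*16658 + 13193) = 1/(-50091*16658 + 13193) = 1/(-834415878 + 13193) = 1/(-834402685) = -1/834402685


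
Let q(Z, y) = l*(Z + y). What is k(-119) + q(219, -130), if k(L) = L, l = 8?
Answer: 593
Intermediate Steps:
q(Z, y) = 8*Z + 8*y (q(Z, y) = 8*(Z + y) = 8*Z + 8*y)
k(-119) + q(219, -130) = -119 + (8*219 + 8*(-130)) = -119 + (1752 - 1040) = -119 + 712 = 593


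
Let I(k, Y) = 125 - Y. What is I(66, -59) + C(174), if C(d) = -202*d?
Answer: -34964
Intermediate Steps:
I(66, -59) + C(174) = (125 - 1*(-59)) - 202*174 = (125 + 59) - 35148 = 184 - 35148 = -34964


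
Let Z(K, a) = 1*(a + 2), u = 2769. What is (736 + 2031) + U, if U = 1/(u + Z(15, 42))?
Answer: 7783572/2813 ≈ 2767.0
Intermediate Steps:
Z(K, a) = 2 + a (Z(K, a) = 1*(2 + a) = 2 + a)
U = 1/2813 (U = 1/(2769 + (2 + 42)) = 1/(2769 + 44) = 1/2813 ≈ 0.00035549)
(736 + 2031) + U = (736 + 2031) + 1/2813 = 2767 + 1/2813 = 7783572/2813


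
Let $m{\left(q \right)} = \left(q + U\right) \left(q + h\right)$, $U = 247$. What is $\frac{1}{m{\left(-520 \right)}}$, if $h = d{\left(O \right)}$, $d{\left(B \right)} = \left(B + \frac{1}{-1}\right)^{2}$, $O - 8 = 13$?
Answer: $\frac{1}{32760} \approx 3.0525 \cdot 10^{-5}$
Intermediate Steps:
$O = 21$ ($O = 8 + 13 = 21$)
$d{\left(B \right)} = \left(-1 + B\right)^{2}$ ($d{\left(B \right)} = \left(B - 1\right)^{2} = \left(-1 + B\right)^{2}$)
$h = 400$ ($h = \left(-1 + 21\right)^{2} = 20^{2} = 400$)
$m{\left(q \right)} = \left(247 + q\right) \left(400 + q\right)$ ($m{\left(q \right)} = \left(q + 247\right) \left(q + 400\right) = \left(247 + q\right) \left(400 + q\right)$)
$\frac{1}{m{\left(-520 \right)}} = \frac{1}{98800 + \left(-520\right)^{2} + 647 \left(-520\right)} = \frac{1}{98800 + 270400 - 336440} = \frac{1}{32760}$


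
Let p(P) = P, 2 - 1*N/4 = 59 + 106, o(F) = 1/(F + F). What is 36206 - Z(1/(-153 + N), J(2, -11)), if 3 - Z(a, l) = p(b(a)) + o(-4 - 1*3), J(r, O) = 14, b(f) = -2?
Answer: 506813/14 ≈ 36201.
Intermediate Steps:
o(F) = 1/(2*F)
N = -652 (N = 8 - 4*(59 + 106) = 8 - 4*165 = 8 - 660 = -652)
Z(a, l) = 71/14 (Z(a, l) = 3 - (-2 + 1/(2*(-4 - 1*3))) = 3 - (-2 + 1/(2*(-4 - 3))) = 3 - (-2 + (1/2)/(-7)) = 3 - (-2 + (1/2)*(-1/7)) = 3 - (-2 - 1/14) = 3 - 1*(-29/14) = 3 + 29/14 = 71/14)
36206 - Z(1/(-153 + N), J(2, -11)) = 36206 - 1*71/14 = 36206 - 71/14 = 506813/14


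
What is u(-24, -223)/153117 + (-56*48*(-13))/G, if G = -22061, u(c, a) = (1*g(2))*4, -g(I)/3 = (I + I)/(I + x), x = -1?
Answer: -137219984/86613183 ≈ -1.5843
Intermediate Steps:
g(I) = -6*I/(-1 + I) (g(I) = -3*(I + I)/(I - 1) = -3*2*I/(-1 + I) = -6*I/(-1 + I))
u(c, a) = -48 (u(c, a) = (1*(-6*2/(-1 + 2)))*4 = (1*(-6*2/1))*4 = (1*(-6*2*1))*4 = (1*(-12))*4 = -12*4 = -48)
u(-24, -223)/153117 + (-56*48*(-13))/G = -48/153117 + (-56*48*(-13))/(-22061) = -48*1/153117 - 2688*(-13)*(-1/22061) = -16/51039 + 34944*(-1/22061) = -16/51039 - 2688/1697 = -137219984/86613183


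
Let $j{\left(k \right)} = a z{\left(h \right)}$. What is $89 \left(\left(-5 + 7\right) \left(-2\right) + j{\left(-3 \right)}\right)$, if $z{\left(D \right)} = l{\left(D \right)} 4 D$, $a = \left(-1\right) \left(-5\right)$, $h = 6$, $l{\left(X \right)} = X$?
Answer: $63724$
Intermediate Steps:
$a = 5$
$z{\left(D \right)} = 4 D^{2}$ ($z{\left(D \right)} = D 4 D = 4 D D = 4 D^{2}$)
$j{\left(k \right)} = 720$ ($j{\left(k \right)} = 5 \cdot 4 \cdot 6^{2} = 5 \cdot 4 \cdot 36 = 5 \cdot 144 = 720$)
$89 \left(\left(-5 + 7\right) \left(-2\right) + j{\left(-3 \right)}\right) = 89 \left(\left(-5 + 7\right) \left(-2\right) + 720\right) = 89 \left(2 \left(-2\right) + 720\right) = 89 \left(-4 + 720\right) = 89 \cdot 716 = 63724$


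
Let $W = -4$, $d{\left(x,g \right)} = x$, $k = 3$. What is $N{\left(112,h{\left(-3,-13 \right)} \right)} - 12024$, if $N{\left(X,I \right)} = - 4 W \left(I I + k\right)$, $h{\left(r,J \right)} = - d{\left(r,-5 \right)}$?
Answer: $-11832$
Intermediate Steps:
$h{\left(r,J \right)} = - r$
$N{\left(X,I \right)} = 48 + 16 I^{2}$ ($N{\left(X,I \right)} = \left(-4\right) \left(-4\right) \left(I I + 3\right) = 16 \left(I^{2} + 3\right) = 16 \left(3 + I^{2}\right) = 48 + 16 I^{2}$)
$N{\left(112,h{\left(-3,-13 \right)} \right)} - 12024 = \left(48 + 16 \left(\left(-1\right) \left(-3\right)\right)^{2}\right) - 12024 = \left(48 + 16 \cdot 3^{2}\right) - 12024 = \left(48 + 16 \cdot 9\right) - 12024 = \left(48 + 144\right) - 12024 = 192 - 12024 = -11832$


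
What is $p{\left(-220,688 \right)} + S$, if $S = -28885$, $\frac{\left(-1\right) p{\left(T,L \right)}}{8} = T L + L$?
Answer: $1176491$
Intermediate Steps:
$p{\left(T,L \right)} = - 8 L - 8 L T$ ($p{\left(T,L \right)} = - 8 \left(T L + L\right) = - 8 \left(L T + L\right) = - 8 \left(L + L T\right) = - 8 L - 8 L T$)
$p{\left(-220,688 \right)} + S = \left(-8\right) 688 \left(1 - 220\right) - 28885 = \left(-8\right) 688 \left(-219\right) - 28885 = 1205376 - 28885 = 1176491$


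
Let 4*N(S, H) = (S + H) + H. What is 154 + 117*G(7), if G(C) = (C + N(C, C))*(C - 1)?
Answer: 17507/2 ≈ 8753.5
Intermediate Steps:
N(S, H) = H/2 + S/4 (N(S, H) = ((S + H) + H)/4 = ((H + S) + H)/4 = (S + 2*H)/4 = H/2 + S/4)
G(C) = 7*C*(-1 + C)/4 (G(C) = (C + (C/2 + C/4))*(C - 1) = (C + 3*C/4)*(-1 + C) = (7*C/4)*(-1 + C) = 7*C*(-1 + C)/4)
154 + 117*G(7) = 154 + 117*((7/4)*7*(-1 + 7)) = 154 + 117*((7/4)*7*6) = 154 + 117*(147/2) = 154 + 17199/2 = 17507/2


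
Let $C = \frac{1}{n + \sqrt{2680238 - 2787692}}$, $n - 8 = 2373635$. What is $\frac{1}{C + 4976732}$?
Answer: $\frac{9346603288793766213}{46515539678649115374447475} + \frac{i \sqrt{107454}}{139546619035947346123342425} \approx 2.0094 \cdot 10^{-7} + 2.349 \cdot 10^{-24} i$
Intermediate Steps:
$n = 2373643$ ($n = 8 + 2373635 = 2373643$)
$C = \frac{1}{2373643 + i \sqrt{107454}}$ ($C = \frac{1}{2373643 + \sqrt{2680238 - 2787692}} = \frac{1}{2373643 + \sqrt{-107454}} = \frac{1}{2373643 + i \sqrt{107454}} \approx 4.2129 \cdot 10^{-7} - 5.8 \cdot 10^{-11} i$)
$\frac{1}{C + 4976732} = \frac{1}{\left(\frac{2373643}{5634181198903} - \frac{i \sqrt{107454}}{5634181198903}\right) + 4976732} = \frac{1}{\frac{28039809866381298639}{5634181198903} - \frac{i \sqrt{107454}}{5634181198903}}$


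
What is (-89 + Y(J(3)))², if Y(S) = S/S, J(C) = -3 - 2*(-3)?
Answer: 7744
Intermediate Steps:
J(C) = 3 (J(C) = -3 + 6 = 3)
Y(S) = 1
(-89 + Y(J(3)))² = (-89 + 1)² = (-88)² = 7744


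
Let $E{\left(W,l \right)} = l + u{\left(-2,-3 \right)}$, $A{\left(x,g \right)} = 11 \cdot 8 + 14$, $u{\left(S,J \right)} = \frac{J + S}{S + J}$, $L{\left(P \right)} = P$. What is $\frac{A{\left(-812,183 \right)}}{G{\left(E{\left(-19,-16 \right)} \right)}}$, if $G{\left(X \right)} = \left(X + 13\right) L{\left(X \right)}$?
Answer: $\frac{17}{5} \approx 3.4$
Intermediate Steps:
$u{\left(S,J \right)} = 1$ ($u{\left(S,J \right)} = \frac{J + S}{J + S} = 1$)
$A{\left(x,g \right)} = 102$ ($A{\left(x,g \right)} = 88 + 14 = 102$)
$E{\left(W,l \right)} = 1 + l$ ($E{\left(W,l \right)} = l + 1 = 1 + l$)
$G{\left(X \right)} = X \left(13 + X\right)$ ($G{\left(X \right)} = \left(X + 13\right) X = \left(13 + X\right) X = X \left(13 + X\right)$)
$\frac{A{\left(-812,183 \right)}}{G{\left(E{\left(-19,-16 \right)} \right)}} = \frac{102}{\left(1 - 16\right) \left(13 + \left(1 - 16\right)\right)} = \frac{102}{\left(-15\right) \left(13 - 15\right)} = \frac{102}{\left(-15\right) \left(-2\right)} = \frac{102}{30} = 102 \cdot \frac{1}{30} = \frac{17}{5}$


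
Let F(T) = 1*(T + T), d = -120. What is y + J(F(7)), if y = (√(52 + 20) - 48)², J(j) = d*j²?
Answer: -21144 - 576*√2 ≈ -21959.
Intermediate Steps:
F(T) = 2*T (F(T) = 1*(2*T) = 2*T)
J(j) = -120*j²
y = (-48 + 6*√2)² (y = (√72 - 48)² = (6*√2 - 48)² = (-48 + 6*√2)² ≈ 1561.4)
y + J(F(7)) = (2376 - 576*√2) - 120*(2*7)² = (2376 - 576*√2) - 120*14² = (2376 - 576*√2) - 120*196 = (2376 - 576*√2) - 23520 = -21144 - 576*√2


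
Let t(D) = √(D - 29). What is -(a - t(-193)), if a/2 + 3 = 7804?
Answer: -15602 + I*√222 ≈ -15602.0 + 14.9*I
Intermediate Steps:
a = 15602 (a = -6 + 2*7804 = -6 + 15608 = 15602)
t(D) = √(-29 + D)
-(a - t(-193)) = -(15602 - √(-29 - 193)) = -(15602 - √(-222)) = -(15602 - I*√222) = -15602 + I*√222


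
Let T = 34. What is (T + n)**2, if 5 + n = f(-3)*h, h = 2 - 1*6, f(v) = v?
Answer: 1681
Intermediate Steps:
h = -4 (h = 2 - 6 = -4)
n = 7 (n = -5 - 3*(-4) = -5 + 12 = 7)
(T + n)**2 = (34 + 7)**2 = 41**2 = 1681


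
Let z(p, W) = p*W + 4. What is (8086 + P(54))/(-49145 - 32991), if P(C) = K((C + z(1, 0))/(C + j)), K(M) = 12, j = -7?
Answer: -4049/41068 ≈ -0.098593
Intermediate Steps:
z(p, W) = 4 + W*p (z(p, W) = W*p + 4 = 4 + W*p)
P(C) = 12
(8086 + P(54))/(-49145 - 32991) = (8086 + 12)/(-49145 - 32991) = 8098/(-82136) = 8098*(-1/82136) = -4049/41068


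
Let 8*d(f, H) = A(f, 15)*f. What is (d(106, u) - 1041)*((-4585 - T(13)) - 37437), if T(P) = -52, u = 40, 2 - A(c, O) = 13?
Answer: 99615795/2 ≈ 4.9808e+7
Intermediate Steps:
A(c, O) = -11 (A(c, O) = 2 - 1*13 = 2 - 13 = -11)
d(f, H) = -11*f/8 (d(f, H) = (-11*f)/8 = -11*f/8)
(d(106, u) - 1041)*((-4585 - T(13)) - 37437) = (-11/8*106 - 1041)*((-4585 - 1*(-52)) - 37437) = (-583/4 - 1041)*((-4585 + 52) - 37437) = -4747*(-4533 - 37437)/4 = -4747/4*(-41970) = 99615795/2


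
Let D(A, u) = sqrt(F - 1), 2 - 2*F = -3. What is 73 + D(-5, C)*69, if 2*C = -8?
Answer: 73 + 69*sqrt(6)/2 ≈ 157.51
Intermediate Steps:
F = 5/2 (F = 1 - 1/2*(-3) = 1 + 3/2 = 5/2 ≈ 2.5000)
C = -4 (C = (1/2)*(-8) = -4)
D(A, u) = sqrt(6)/2 (D(A, u) = sqrt(5/2 - 1) = sqrt(3/2) = sqrt(6)/2)
73 + D(-5, C)*69 = 73 + (sqrt(6)/2)*69 = 73 + 69*sqrt(6)/2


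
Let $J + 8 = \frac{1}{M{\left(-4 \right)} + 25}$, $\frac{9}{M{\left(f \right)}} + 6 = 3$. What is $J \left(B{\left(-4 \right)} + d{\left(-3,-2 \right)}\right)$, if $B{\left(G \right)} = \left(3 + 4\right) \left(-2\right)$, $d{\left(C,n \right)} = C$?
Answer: $\frac{2975}{22} \approx 135.23$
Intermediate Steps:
$M{\left(f \right)} = -3$ ($M{\left(f \right)} = \frac{9}{-6 + 3} = \frac{9}{-3} = 9 \left(- \frac{1}{3}\right) = -3$)
$B{\left(G \right)} = -14$ ($B{\left(G \right)} = 7 \left(-2\right) = -14$)
$J = - \frac{175}{22}$ ($J = -8 + \frac{1}{-3 + 25} = -8 + \frac{1}{22} = - \frac{175}{22} \approx -7.9545$)
$J \left(B{\left(-4 \right)} + d{\left(-3,-2 \right)}\right) = - \frac{175 \left(-14 - 3\right)}{22} = \left(- \frac{175}{22}\right) \left(-17\right) = \frac{2975}{22}$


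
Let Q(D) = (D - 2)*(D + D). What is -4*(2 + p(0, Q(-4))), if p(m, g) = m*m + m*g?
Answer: -8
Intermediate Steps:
Q(D) = 2*D*(-2 + D) (Q(D) = (-2 + D)*(2*D) = 2*D*(-2 + D))
p(m, g) = m**2 + g*m
-4*(2 + p(0, Q(-4))) = -4*(2 + 0*(2*(-4)*(-2 - 4) + 0)) = -4*(2 + 0*(2*(-4)*(-6) + 0)) = -4*(2 + 0*(48 + 0)) = -4*(2 + 0*48) = -4*(2 + 0) = -4*2 = -8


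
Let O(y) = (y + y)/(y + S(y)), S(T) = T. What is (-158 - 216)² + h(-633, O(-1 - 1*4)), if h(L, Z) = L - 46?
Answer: 139197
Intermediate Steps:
O(y) = 1 (O(y) = (y + y)/(y + y) = (2*y)/((2*y)) = (2*y)*(1/(2*y)) = 1)
h(L, Z) = -46 + L
(-158 - 216)² + h(-633, O(-1 - 1*4)) = (-158 - 216)² + (-46 - 633) = (-374)² - 679 = 139876 - 679 = 139197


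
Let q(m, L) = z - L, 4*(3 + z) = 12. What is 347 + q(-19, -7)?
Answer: 354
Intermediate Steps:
z = 0 (z = -3 + (1/4)*12 = -3 + 3 = 0)
q(m, L) = -L (q(m, L) = 0 - L = -L)
347 + q(-19, -7) = 347 - 1*(-7) = 347 + 7 = 354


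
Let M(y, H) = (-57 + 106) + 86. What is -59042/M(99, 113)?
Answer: -59042/135 ≈ -437.35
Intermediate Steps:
M(y, H) = 135 (M(y, H) = 49 + 86 = 135)
-59042/M(99, 113) = -59042/135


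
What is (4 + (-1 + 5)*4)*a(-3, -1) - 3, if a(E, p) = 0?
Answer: -3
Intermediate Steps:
(4 + (-1 + 5)*4)*a(-3, -1) - 3 = (4 + (-1 + 5)*4)*0 - 3 = (4 + 4*4)*0 - 3 = (4 + 16)*0 - 3 = 20*0 - 3 = 0 - 3 = -3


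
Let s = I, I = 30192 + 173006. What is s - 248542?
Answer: -45344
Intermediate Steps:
I = 203198
s = 203198
s - 248542 = 203198 - 248542 = -45344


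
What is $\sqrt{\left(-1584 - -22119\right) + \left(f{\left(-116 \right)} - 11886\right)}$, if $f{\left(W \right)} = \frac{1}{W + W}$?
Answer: $\frac{\sqrt{116380886}}{116} \approx 93.0$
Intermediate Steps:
$f{\left(W \right)} = \frac{1}{2 W}$
$\sqrt{\left(-1584 - -22119\right) + \left(f{\left(-116 \right)} - 11886\right)} = \sqrt{\left(-1584 - -22119\right) - \left(11886 - \frac{1}{2 \left(-116\right)}\right)} = \sqrt{\left(-1584 + 22119\right) + \left(\frac{1}{2} \left(- \frac{1}{116}\right) - 11886\right)} = \sqrt{20535 - \frac{2757553}{232}} = \sqrt{\frac{2006567}{232}} = \frac{\sqrt{116380886}}{116}$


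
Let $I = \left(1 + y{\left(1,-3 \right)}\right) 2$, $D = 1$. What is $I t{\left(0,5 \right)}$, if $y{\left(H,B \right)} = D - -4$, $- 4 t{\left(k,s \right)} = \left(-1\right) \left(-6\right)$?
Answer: $-18$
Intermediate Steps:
$t{\left(k,s \right)} = - \frac{3}{2}$ ($t{\left(k,s \right)} = - \frac{\left(-1\right) \left(-6\right)}{4} = \left(- \frac{1}{4}\right) 6 = - \frac{3}{2}$)
$y{\left(H,B \right)} = 5$ ($y{\left(H,B \right)} = 1 - -4 = 1 + 4 = 5$)
$I = 12$ ($I = \left(1 + 5\right) 2 = 6 \cdot 2 = 12$)
$I t{\left(0,5 \right)} = 12 \left(- \frac{3}{2}\right) = -18$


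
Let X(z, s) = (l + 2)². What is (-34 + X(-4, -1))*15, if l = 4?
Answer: 30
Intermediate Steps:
X(z, s) = 36 (X(z, s) = (4 + 2)² = 6² = 36)
(-34 + X(-4, -1))*15 = (-34 + 36)*15 = 2*15 = 30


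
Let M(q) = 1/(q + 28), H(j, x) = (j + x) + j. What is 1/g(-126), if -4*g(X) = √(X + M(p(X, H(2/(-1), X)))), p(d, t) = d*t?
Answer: 8*I*√8480503514/2067407 ≈ 0.35635*I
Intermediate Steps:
H(j, x) = x + 2*j
M(q) = 1/(28 + q)
g(X) = -√(X + 1/(28 + X*(-4 + X)))/4 (g(X) = -√(X + 1/(28 + X*(X + 2*(2/(-1)))))/4 = -√(X + 1/(28 + X*(X + 2*(2*(-1)))))/4 = -√(X + 1/(28 + X*(X + 2*(-2))))/4 = -√(X + 1/(28 + X*(X - 4)))/4 = -√(X + 1/(28 + X*(-4 + X)))/4)
1/g(-126) = 1/(-√(1 - 126*(28 - 126*(-4 - 126)))/√(28 - 126*(-4 - 126))/4) = 1/(-√(1 - 126*(28 - 126*(-130)))/√(28 - 126*(-130))/4) = 1/(-√(1 - 126*(28 + 16380))/√(28 + 16380)/4) = 1/(-√4102*√(1 - 126*16408)/8204/4) = 1/(-√4102*√(1 - 2067408)/8204/4) = 1/(-I*√8480503514/8204/4) = 1/(-I*√8480503514/32816) = 8*I*√8480503514/2067407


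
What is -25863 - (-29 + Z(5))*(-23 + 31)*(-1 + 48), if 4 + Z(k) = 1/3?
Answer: -40741/3 ≈ -13580.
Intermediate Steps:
Z(k) = -11/3 (Z(k) = -4 + 1/3 = -4 + ⅓ = -11/3)
-25863 - (-29 + Z(5))*(-23 + 31)*(-1 + 48) = -25863 - (-29 - 11/3)*(-23 + 31)*(-1 + 48) = -25863 - (-98)*8*47/3 = -25863 - (-98)*376/3 = -25863 - 1*(-36848/3) = -25863 + 36848/3 = -40741/3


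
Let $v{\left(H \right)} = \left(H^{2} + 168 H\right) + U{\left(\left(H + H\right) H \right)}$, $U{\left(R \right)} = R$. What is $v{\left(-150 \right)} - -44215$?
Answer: $86515$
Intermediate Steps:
$v{\left(H \right)} = 3 H^{2} + 168 H$ ($v{\left(H \right)} = \left(H^{2} + 168 H\right) + \left(H + H\right) H = \left(H^{2} + 168 H\right) + 2 H H = \left(H^{2} + 168 H\right) + 2 H^{2} = 3 H^{2} + 168 H$)
$v{\left(-150 \right)} - -44215 = 3 \left(-150\right) \left(56 - 150\right) - -44215 = 3 \left(-150\right) \left(-94\right) + 44215 = 42300 + 44215 = 86515$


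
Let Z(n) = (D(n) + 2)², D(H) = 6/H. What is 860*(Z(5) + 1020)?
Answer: 4430032/5 ≈ 8.8601e+5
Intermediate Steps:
Z(n) = (2 + 6/n)² (Z(n) = (6/n + 2)² = (2 + 6/n)²)
860*(Z(5) + 1020) = 860*(4*(3 + 5)²/5² + 1020) = 860*(4*(1/25)*8² + 1020) = 860*(4*(1/25)*64 + 1020) = 860*(256/25 + 1020) = 860*(25756/25) = 4430032/5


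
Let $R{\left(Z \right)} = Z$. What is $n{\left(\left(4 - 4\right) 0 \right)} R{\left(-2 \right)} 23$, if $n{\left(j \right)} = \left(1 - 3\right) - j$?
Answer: $92$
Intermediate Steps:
$n{\left(j \right)} = -2 - j$ ($n{\left(j \right)} = \left(1 - 3\right) - j = -2 - j$)
$n{\left(\left(4 - 4\right) 0 \right)} R{\left(-2 \right)} 23 = \left(-2 - \left(4 - 4\right) 0\right) \left(-2\right) 23 = \left(-2 - 0 \cdot 0\right) \left(-2\right) 23 = \left(-2 - 0\right) \left(-2\right) 23 = \left(-2 + 0\right) \left(-2\right) 23 = \left(-2\right) \left(-2\right) 23 = 4 \cdot 23 = 92$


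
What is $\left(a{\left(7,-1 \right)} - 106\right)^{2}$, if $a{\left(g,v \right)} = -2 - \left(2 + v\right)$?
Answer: $11881$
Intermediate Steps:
$a{\left(g,v \right)} = -4 - v$ ($a{\left(g,v \right)} = -2 - \left(2 + v\right) = -4 - v$)
$\left(a{\left(7,-1 \right)} - 106\right)^{2} = \left(\left(-4 - -1\right) - 106\right)^{2} = \left(\left(-4 + 1\right) - 106\right)^{2} = \left(-3 - 106\right)^{2} = \left(-109\right)^{2} = 11881$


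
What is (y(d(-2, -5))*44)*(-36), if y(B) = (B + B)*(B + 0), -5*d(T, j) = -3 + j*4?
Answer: -1675872/25 ≈ -67035.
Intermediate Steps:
d(T, j) = 3/5 - 4*j/5 (d(T, j) = -(-3 + j*4)/5 = -(-3 + 4*j)/5 = 3/5 - 4*j/5)
y(B) = 2*B**2 (y(B) = (2*B)*B = 2*B**2)
(y(d(-2, -5))*44)*(-36) = ((2*(3/5 - 4/5*(-5))**2)*44)*(-36) = ((2*(3/5 + 4)**2)*44)*(-36) = ((2*(23/5)**2)*44)*(-36) = ((2*(529/25))*44)*(-36) = ((1058/25)*44)*(-36) = (46552/25)*(-36) = -1675872/25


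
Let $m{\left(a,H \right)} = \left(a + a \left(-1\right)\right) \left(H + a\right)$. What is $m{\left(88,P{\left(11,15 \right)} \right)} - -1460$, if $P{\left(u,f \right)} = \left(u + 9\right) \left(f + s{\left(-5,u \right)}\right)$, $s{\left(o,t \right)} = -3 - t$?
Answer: $1460$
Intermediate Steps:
$P{\left(u,f \right)} = \left(9 + u\right) \left(-3 + f - u\right)$ ($P{\left(u,f \right)} = \left(u + 9\right) \left(f - \left(3 + u\right)\right) = \left(9 + u\right) \left(-3 + f - u\right)$)
$m{\left(a,H \right)} = 0$ ($m{\left(a,H \right)} = \left(a - a\right) \left(H + a\right) = 0 \left(H + a\right) = 0$)
$m{\left(88,P{\left(11,15 \right)} \right)} - -1460 = 0 - -1460 = 0 + 1460 = 1460$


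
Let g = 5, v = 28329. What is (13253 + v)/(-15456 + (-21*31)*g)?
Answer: -41582/18711 ≈ -2.2223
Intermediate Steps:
(13253 + v)/(-15456 + (-21*31)*g) = (13253 + 28329)/(-15456 - 21*31*5) = 41582/(-15456 - 651*5) = 41582/(-15456 - 3255) = 41582/(-18711) = 41582*(-1/18711) = -41582/18711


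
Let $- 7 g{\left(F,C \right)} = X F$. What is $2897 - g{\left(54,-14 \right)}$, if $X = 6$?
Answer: $\frac{20603}{7} \approx 2943.3$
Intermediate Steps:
$g{\left(F,C \right)} = - \frac{6 F}{7}$
$2897 - g{\left(54,-14 \right)} = 2897 - \left(- \frac{6}{7}\right) 54 = 2897 - - \frac{324}{7} = 2897 + \frac{324}{7} = \frac{20603}{7}$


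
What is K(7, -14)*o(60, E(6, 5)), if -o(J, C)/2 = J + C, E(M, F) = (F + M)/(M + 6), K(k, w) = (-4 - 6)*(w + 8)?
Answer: -7310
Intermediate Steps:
K(k, w) = -80 - 10*w (K(k, w) = -10*(8 + w) = -80 - 10*w)
E(M, F) = (F + M)/(6 + M)
o(J, C) = -2*C - 2*J (o(J, C) = -2*(J + C) = -2*(C + J) = -2*C - 2*J)
K(7, -14)*o(60, E(6, 5)) = (-80 - 10*(-14))*(-2*(5 + 6)/(6 + 6) - 2*60) = (-80 + 140)*(-2*11/12 - 120) = 60*(-11/6 - 120) = 60*(-731/6) = -7310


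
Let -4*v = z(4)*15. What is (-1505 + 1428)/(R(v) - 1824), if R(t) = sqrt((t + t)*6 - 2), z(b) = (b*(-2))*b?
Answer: 70224/1662769 + 77*sqrt(1438)/3325538 ≈ 0.043111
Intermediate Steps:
z(b) = -2*b**2 (z(b) = (-2*b)*b = -2*b**2)
v = 120 (v = -(-2*4**2)*15/4 = -(-2*16)*15/4 = -(-8)*15 = -1/4*(-480) = 120)
R(t) = sqrt(-2 + 12*t) (R(t) = sqrt((2*t)*6 - 2) = sqrt(12*t - 2) = sqrt(-2 + 12*t))
(-1505 + 1428)/(R(v) - 1824) = (-1505 + 1428)/(sqrt(-2 + 12*120) - 1824) = -77/(sqrt(-2 + 1440) - 1824) = -77/(sqrt(1438) - 1824) = -77/(-1824 + sqrt(1438))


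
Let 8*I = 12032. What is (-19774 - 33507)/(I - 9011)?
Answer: 53281/7507 ≈ 7.0975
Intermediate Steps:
I = 1504 (I = (1/8)*12032 = 1504)
(-19774 - 33507)/(I - 9011) = (-19774 - 33507)/(1504 - 9011) = -53281/(-7507) = -53281*(-1/7507) = 53281/7507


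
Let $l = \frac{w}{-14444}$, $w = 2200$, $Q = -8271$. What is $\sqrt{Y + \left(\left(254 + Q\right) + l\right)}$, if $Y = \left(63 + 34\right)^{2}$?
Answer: $\frac{\sqrt{18148748782}}{3611} \approx 37.307$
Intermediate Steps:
$Y = 9409$ ($Y = 97^{2} = 9409$)
$l = - \frac{550}{3611}$ ($l = \frac{2200}{-14444} = 2200 \left(- \frac{1}{14444}\right) = - \frac{550}{3611} \approx -0.15231$)
$\sqrt{Y + \left(\left(254 + Q\right) + l\right)} = \sqrt{9409 + \left(\left(254 - 8271\right) - \frac{550}{3611}\right)} = \sqrt{9409 - \frac{28949937}{3611}} = \sqrt{\frac{5025962}{3611}} = \frac{\sqrt{18148748782}}{3611}$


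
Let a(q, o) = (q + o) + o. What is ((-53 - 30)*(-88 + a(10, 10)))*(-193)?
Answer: -929102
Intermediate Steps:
a(q, o) = q + 2*o (a(q, o) = (o + q) + o = q + 2*o)
((-53 - 30)*(-88 + a(10, 10)))*(-193) = ((-53 - 30)*(-88 + (10 + 2*10)))*(-193) = -83*(-88 + (10 + 20))*(-193) = -83*(-88 + 30)*(-193) = -83*(-58)*(-193) = 4814*(-193) = -929102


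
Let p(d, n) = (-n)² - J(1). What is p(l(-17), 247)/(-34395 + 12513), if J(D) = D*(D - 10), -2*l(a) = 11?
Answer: -30509/10941 ≈ -2.7885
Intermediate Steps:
l(a) = -11/2 (l(a) = -½*11 = -11/2)
J(D) = D*(-10 + D)
p(d, n) = 9 + n² (p(d, n) = (-n)² - (-10 + 1) = n² - (-9) = n² - 1*(-9) = n² + 9 = 9 + n²)
p(l(-17), 247)/(-34395 + 12513) = (9 + 247²)/(-34395 + 12513) = (9 + 61009)/(-21882) = 61018*(-1/21882) = -30509/10941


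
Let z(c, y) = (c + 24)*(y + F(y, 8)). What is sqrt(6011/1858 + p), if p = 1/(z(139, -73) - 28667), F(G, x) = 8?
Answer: 17*sqrt(3723197124646)/18237199 ≈ 1.7987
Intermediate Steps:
z(c, y) = (8 + y)*(24 + c) (z(c, y) = (c + 24)*(y + 8) = (24 + c)*(8 + y) = (8 + y)*(24 + c))
p = -1/39262 (p = 1/((192 + 8*139 + 24*(-73) + 139*(-73)) - 28667) = 1/((192 + 1112 - 1752 - 10147) - 28667) = 1/(-10595 - 28667) = 1/(-39262) = -1/39262 ≈ -2.5470e-5)
sqrt(6011/1858 + p) = sqrt(6011/1858 - 1/39262) = sqrt(59000506/18237199) = 17*sqrt(3723197124646)/18237199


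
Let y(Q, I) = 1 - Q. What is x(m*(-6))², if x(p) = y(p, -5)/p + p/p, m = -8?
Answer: 1/2304 ≈ 0.00043403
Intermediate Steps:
x(p) = 1 + (1 - p)/p (x(p) = (1 - p)/p + p/p = (1 - p)/p + 1 = 1 + (1 - p)/p)
x(m*(-6))² = (1/(-8*(-6)))² = (1/48)² = 1/2304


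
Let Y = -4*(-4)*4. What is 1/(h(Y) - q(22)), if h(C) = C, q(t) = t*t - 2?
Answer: -1/418 ≈ -0.0023923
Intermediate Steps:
q(t) = -2 + t² (q(t) = t² - 2 = -2 + t²)
Y = 64 (Y = 16*4 = 64)
1/(h(Y) - q(22)) = 1/(64 - (-2 + 22²)) = 1/(64 - (-2 + 484)) = 1/(64 - 1*482) = 1/(64 - 482) = 1/(-418) = -1/418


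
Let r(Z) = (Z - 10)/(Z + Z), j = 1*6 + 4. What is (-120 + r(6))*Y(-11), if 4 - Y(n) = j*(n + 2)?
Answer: -33934/3 ≈ -11311.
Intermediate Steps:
j = 10 (j = 6 + 4 = 10)
Y(n) = -16 - 10*n (Y(n) = 4 - 10*(n + 2) = 4 - 10*(2 + n) = 4 - (20 + 10*n) = 4 + (-20 - 10*n) = -16 - 10*n)
r(Z) = (-10 + Z)/(2*Z) (r(Z) = (-10 + Z)/((2*Z)) = (-10 + Z)*(1/(2*Z)) = (-10 + Z)/(2*Z))
(-120 + r(6))*Y(-11) = (-120 + (1/2)*(-10 + 6)/6)*(-16 - 10*(-11)) = (-120 + (1/2)*(1/6)*(-4))*(-16 + 110) = (-120 - 1/3)*94 = -361/3*94 = -33934/3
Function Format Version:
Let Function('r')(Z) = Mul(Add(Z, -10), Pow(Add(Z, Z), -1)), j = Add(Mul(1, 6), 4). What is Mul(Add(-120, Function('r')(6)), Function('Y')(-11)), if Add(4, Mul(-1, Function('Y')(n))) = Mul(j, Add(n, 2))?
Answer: Rational(-33934, 3) ≈ -11311.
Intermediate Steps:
j = 10 (j = Add(6, 4) = 10)
Function('Y')(n) = Add(-16, Mul(-10, n)) (Function('Y')(n) = Add(4, Mul(-1, Mul(10, Add(n, 2)))) = Add(4, Mul(-1, Mul(10, Add(2, n)))) = Add(4, Mul(-1, Add(20, Mul(10, n)))) = Add(4, Add(-20, Mul(-10, n))) = Add(-16, Mul(-10, n)))
Function('r')(Z) = Mul(Rational(1, 2), Pow(Z, -1), Add(-10, Z)) (Function('r')(Z) = Mul(Add(-10, Z), Pow(Mul(2, Z), -1)) = Mul(Add(-10, Z), Mul(Rational(1, 2), Pow(Z, -1))) = Mul(Rational(1, 2), Pow(Z, -1), Add(-10, Z)))
Mul(Add(-120, Function('r')(6)), Function('Y')(-11)) = Mul(Add(-120, Mul(Rational(1, 2), Pow(6, -1), Add(-10, 6))), Add(-16, Mul(-10, -11))) = Mul(Add(-120, Mul(Rational(1, 2), Rational(1, 6), -4)), Add(-16, 110)) = Mul(Add(-120, Rational(-1, 3)), 94) = Mul(Rational(-361, 3), 94) = Rational(-33934, 3)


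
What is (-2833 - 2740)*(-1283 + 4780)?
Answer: -19488781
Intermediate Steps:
(-2833 - 2740)*(-1283 + 4780) = -5573*3497 = -19488781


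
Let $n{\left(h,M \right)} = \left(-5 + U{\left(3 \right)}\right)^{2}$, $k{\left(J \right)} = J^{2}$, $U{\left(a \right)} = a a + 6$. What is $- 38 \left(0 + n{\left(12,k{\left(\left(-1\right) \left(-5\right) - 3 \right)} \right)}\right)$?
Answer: $-3800$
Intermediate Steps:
$U{\left(a \right)} = 6 + a^{2}$ ($U{\left(a \right)} = a^{2} + 6 = 6 + a^{2}$)
$n{\left(h,M \right)} = 100$ ($n{\left(h,M \right)} = \left(-5 + \left(6 + 3^{2}\right)\right)^{2} = \left(-5 + \left(6 + 9\right)\right)^{2} = \left(-5 + 15\right)^{2} = 10^{2} = 100$)
$- 38 \left(0 + n{\left(12,k{\left(\left(-1\right) \left(-5\right) - 3 \right)} \right)}\right) = - 38 \left(0 + 100\right) = \left(-38\right) 100 = -3800$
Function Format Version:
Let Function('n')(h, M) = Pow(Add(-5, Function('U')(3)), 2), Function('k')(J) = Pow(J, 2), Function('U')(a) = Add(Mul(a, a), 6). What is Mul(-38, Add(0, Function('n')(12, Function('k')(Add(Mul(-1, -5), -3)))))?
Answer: -3800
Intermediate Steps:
Function('U')(a) = Add(6, Pow(a, 2)) (Function('U')(a) = Add(Pow(a, 2), 6) = Add(6, Pow(a, 2)))
Function('n')(h, M) = 100 (Function('n')(h, M) = Pow(Add(-5, Add(6, Pow(3, 2))), 2) = Pow(Add(-5, Add(6, 9)), 2) = Pow(Add(-5, 15), 2) = Pow(10, 2) = 100)
Mul(-38, Add(0, Function('n')(12, Function('k')(Add(Mul(-1, -5), -3))))) = Mul(-38, Add(0, 100)) = Mul(-38, 100) = -3800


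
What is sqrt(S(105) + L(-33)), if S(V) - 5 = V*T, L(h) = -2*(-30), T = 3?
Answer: 2*sqrt(95) ≈ 19.494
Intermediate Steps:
L(h) = 60
S(V) = 5 + 3*V (S(V) = 5 + V*3 = 5 + 3*V)
sqrt(S(105) + L(-33)) = sqrt((5 + 3*105) + 60) = sqrt((5 + 315) + 60) = sqrt(320 + 60) = sqrt(380) = 2*sqrt(95)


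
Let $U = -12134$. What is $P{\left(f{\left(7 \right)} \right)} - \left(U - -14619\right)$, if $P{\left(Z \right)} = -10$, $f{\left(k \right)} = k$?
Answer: $-2495$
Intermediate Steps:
$P{\left(f{\left(7 \right)} \right)} - \left(U - -14619\right) = -10 - \left(-12134 - -14619\right) = -10 - \left(-12134 + 14619\right) = -10 - 2485 = -2495$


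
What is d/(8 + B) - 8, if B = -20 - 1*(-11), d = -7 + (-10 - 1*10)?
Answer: 19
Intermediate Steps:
d = -27 (d = -7 + (-10 - 10) = -7 - 20 = -27)
B = -9 (B = -20 + 11 = -9)
d/(8 + B) - 8 = -27/(8 - 9) - 8 = -27/(-1) - 8 = -27*(-1) - 8 = 27 - 8 = 19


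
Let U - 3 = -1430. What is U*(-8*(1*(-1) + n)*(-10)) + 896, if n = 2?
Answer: -113264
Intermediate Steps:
U = -1427 (U = 3 - 1430 = -1427)
U*(-8*(1*(-1) + n)*(-10)) + 896 = -1427*(-8*(1*(-1) + 2))*(-10) + 896 = -1427*(-8*(-1 + 2))*(-10) + 896 = -1427*(-8*1)*(-10) + 896 = -(-11416)*(-10) + 896 = -1427*80 + 896 = -114160 + 896 = -113264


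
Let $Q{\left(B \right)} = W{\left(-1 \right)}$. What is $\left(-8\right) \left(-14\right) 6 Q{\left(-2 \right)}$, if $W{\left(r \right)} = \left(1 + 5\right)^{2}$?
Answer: $24192$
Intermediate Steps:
$W{\left(r \right)} = 36$ ($W{\left(r \right)} = 6^{2} = 36$)
$Q{\left(B \right)} = 36$
$\left(-8\right) \left(-14\right) 6 Q{\left(-2 \right)} = \left(-8\right) \left(-14\right) 6 \cdot 36 = 112 \cdot 216 = 24192$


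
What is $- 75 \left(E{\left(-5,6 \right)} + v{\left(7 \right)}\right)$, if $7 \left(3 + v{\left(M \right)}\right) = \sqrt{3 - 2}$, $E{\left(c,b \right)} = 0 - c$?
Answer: $- \frac{1125}{7} \approx -160.71$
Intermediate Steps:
$E{\left(c,b \right)} = - c$
$v{\left(M \right)} = - \frac{20}{7}$ ($v{\left(M \right)} = -3 + \frac{\sqrt{3 - 2}}{7} = -3 + \frac{\sqrt{1}}{7} = -3 + \frac{1}{7} \cdot 1 = -3 + \frac{1}{7} = - \frac{20}{7}$)
$- 75 \left(E{\left(-5,6 \right)} + v{\left(7 \right)}\right) = - 75 \left(\left(-1\right) \left(-5\right) - \frac{20}{7}\right) = - 75 \left(5 - \frac{20}{7}\right) = \left(-75\right) \frac{15}{7} = - \frac{1125}{7}$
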